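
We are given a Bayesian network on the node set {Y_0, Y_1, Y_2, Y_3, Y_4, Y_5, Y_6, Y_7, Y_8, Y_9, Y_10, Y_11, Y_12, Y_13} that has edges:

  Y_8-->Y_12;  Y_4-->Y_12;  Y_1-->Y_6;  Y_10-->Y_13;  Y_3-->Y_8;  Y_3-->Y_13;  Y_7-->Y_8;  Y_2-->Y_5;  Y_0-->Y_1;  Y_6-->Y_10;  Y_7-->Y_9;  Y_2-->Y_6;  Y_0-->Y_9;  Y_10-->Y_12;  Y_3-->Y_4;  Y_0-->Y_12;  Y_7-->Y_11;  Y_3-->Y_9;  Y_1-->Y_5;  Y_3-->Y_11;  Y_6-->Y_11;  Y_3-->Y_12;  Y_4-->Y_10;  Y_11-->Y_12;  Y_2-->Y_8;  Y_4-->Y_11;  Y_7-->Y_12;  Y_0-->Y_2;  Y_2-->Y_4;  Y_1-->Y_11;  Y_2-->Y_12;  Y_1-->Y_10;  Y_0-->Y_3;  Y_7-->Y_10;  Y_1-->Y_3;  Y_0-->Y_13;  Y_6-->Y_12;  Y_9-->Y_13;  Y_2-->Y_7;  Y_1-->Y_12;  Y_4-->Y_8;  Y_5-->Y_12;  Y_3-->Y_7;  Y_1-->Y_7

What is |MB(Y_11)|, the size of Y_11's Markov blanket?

A node's Markov blanket = Pa ∪ Ch ∪ (parents of Ch other than the node itself).
Y_11's parents: Y_1, Y_3, Y_4, Y_6, Y_7.
Ch(Y_11) = {Y_12}.
For each child, the remaining parents (spouses of Y_11):
  Y_12: Y_0, Y_1, Y_2, Y_3, Y_4, Y_5, Y_6, Y_7, Y_8, Y_10
MB(Y_11) = {Y_0, Y_1, Y_2, Y_3, Y_4, Y_5, Y_6, Y_7, Y_8, Y_10, Y_12}, which has 11 nodes.

11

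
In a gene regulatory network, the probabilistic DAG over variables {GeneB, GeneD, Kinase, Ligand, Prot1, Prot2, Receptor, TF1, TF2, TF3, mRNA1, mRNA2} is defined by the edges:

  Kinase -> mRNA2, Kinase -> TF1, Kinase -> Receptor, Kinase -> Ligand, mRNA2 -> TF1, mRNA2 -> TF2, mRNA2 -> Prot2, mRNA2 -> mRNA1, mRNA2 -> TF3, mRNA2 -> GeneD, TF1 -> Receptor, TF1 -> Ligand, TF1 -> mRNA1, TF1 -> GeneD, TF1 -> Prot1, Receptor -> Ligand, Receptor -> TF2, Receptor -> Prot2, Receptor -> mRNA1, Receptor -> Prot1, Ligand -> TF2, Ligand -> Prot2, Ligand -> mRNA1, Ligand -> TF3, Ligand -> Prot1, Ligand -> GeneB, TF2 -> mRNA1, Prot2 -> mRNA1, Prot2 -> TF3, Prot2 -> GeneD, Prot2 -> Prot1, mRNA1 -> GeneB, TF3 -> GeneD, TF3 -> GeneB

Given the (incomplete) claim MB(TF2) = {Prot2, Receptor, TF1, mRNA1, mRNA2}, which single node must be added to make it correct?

Ligand

TF2's parents: Ligand, Receptor, mRNA2.
TF2's children: mRNA1.
For each child, the remaining parents (spouses of TF2):
  mRNA1: Ligand, Prot2, Receptor, TF1, mRNA2
MB(TF2) = {Ligand, Prot2, Receptor, TF1, mRNA1, mRNA2}.
Comparing with the claimed set, Ligand is missing.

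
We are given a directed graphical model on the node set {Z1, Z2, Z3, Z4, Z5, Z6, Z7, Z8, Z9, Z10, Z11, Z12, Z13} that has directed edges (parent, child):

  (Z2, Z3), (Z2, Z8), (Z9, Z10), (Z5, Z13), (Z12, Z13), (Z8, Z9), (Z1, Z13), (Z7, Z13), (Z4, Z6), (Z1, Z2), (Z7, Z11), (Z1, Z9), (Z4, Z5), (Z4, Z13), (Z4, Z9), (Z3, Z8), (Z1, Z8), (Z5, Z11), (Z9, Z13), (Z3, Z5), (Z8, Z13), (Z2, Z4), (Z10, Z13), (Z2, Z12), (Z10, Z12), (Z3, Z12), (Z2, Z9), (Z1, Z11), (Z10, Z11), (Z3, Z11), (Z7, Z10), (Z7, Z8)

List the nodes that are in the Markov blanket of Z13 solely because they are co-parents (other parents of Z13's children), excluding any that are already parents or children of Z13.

Z13 has no children, so it has no co-parents. The set is empty.

{}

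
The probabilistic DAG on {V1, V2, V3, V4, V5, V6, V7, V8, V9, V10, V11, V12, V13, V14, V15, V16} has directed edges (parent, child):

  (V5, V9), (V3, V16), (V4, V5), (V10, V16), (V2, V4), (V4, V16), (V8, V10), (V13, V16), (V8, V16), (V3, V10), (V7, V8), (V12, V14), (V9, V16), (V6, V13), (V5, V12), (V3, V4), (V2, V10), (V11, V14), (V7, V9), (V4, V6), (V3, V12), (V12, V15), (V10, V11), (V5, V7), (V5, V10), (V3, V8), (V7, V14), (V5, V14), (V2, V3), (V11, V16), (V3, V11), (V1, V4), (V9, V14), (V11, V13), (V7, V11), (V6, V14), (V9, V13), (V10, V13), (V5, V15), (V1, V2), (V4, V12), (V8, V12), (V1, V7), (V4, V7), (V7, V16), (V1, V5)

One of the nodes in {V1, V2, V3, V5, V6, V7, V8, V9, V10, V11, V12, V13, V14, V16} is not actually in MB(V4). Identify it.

By definition, MB(V4) is built from V4's parents, V4's children, and the co-parents of V4.
Parents of V4: V1, V2, V3.
V4 has children V5, V6, V7, V12, V16.
Other parents of V4's children:
  parents(V5) \ {V4} = {V1}.
  V6: no additional parents.
  parents(V7) \ {V4} = {V1, V5}.
  parents(V12) \ {V4} = {V3, V5, V8}.
  V16's other parents are V3, V7, V8, V9, V10, V11, V13.
MB(V4) = {V1, V2, V3, V5, V6, V7, V8, V9, V10, V11, V12, V13, V16}.
V14 is neither a parent, child, nor co-parent of V4, so it does not belong.

V14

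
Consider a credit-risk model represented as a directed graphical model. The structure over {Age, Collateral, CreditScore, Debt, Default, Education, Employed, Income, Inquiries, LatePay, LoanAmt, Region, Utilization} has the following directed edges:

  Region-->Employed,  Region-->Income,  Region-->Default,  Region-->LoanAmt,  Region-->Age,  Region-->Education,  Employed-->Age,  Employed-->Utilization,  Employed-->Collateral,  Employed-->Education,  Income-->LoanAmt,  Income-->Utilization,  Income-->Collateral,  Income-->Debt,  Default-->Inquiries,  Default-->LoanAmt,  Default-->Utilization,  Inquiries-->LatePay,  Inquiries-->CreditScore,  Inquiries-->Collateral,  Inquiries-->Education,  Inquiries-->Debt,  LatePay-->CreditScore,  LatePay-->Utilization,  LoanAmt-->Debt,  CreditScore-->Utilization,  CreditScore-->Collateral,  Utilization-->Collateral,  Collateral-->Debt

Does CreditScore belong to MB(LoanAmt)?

No

LoanAmt has parents Default, Income, Region.
Ch(LoanAmt) = {Debt}.
For each child, the remaining parents (spouses of LoanAmt):
  parents(Debt) \ {LoanAmt} = {Collateral, Income, Inquiries}.
MB(LoanAmt) = {Collateral, Debt, Default, Income, Inquiries, Region}; CreditScore is not in this set.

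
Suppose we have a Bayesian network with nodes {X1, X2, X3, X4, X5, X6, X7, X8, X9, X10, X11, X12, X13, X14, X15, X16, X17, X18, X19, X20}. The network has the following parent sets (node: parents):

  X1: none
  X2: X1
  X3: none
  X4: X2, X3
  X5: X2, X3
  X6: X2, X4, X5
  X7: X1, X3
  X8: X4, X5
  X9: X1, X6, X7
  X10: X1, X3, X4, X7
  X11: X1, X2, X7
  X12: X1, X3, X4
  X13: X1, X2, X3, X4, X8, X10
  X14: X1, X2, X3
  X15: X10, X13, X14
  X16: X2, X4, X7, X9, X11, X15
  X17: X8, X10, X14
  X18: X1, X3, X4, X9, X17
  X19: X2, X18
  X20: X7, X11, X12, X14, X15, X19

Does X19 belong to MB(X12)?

X19 is a co-parent of X12: both are parents of X20.
So X19 ∈ MB(X12).

Yes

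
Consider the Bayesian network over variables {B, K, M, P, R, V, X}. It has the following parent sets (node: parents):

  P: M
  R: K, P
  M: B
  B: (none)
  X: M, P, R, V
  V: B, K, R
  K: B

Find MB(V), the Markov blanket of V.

Parents of V: B, K, R.
V has child X.
Parents of each child, excluding V:
  X's other parents are M, P, R.
Taking the union gives {B, K, M, P, R, X}.

{B, K, M, P, R, X}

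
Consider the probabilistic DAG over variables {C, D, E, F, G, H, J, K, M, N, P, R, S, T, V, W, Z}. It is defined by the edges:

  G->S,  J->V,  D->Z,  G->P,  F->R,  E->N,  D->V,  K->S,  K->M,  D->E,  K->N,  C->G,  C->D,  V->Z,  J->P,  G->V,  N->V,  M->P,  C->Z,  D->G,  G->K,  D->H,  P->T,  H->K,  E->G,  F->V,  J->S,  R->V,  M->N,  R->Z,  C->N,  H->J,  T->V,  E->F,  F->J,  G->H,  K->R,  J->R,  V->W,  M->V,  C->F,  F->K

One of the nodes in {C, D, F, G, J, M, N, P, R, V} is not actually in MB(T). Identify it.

Parents of T: P.
Children of T: V.
Other parents of T's children:
  V also has parents D, F, G, J, M, N, R.
MB(T) = {D, F, G, J, M, N, P, R, V}.
C is neither a parent, child, nor co-parent of T, so it does not belong.

C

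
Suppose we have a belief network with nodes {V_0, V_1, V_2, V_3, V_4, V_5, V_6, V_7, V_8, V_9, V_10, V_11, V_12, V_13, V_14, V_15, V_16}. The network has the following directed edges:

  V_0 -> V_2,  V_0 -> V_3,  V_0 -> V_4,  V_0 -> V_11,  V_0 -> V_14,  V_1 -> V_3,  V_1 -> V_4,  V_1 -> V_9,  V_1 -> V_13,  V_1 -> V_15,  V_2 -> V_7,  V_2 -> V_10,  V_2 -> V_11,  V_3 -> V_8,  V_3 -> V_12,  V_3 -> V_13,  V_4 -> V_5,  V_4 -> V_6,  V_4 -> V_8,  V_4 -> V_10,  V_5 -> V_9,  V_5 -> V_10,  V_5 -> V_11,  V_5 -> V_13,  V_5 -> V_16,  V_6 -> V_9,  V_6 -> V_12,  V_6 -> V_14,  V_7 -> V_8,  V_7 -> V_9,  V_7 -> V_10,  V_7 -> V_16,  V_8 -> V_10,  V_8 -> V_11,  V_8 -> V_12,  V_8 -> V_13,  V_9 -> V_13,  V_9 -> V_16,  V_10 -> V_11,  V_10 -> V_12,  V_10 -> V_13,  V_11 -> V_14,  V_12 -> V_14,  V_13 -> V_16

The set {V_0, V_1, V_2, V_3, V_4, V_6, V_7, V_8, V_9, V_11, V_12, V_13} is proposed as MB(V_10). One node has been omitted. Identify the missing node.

V_5

The Markov blanket of a node is its parents, its children, and the other parents of its children.
Pa(V_10) = {V_2, V_4, V_5, V_7, V_8}.
V_10's children: V_11, V_12, V_13.
Parents of each child, excluding V_10:
  V_11: V_0, V_2, V_5, V_8
  V_12: V_3, V_6, V_8
  V_13: V_1, V_3, V_5, V_8, V_9
MB(V_10) = {V_0, V_1, V_2, V_3, V_4, V_5, V_6, V_7, V_8, V_9, V_11, V_12, V_13}.
Comparing with the claimed set, V_5 is missing.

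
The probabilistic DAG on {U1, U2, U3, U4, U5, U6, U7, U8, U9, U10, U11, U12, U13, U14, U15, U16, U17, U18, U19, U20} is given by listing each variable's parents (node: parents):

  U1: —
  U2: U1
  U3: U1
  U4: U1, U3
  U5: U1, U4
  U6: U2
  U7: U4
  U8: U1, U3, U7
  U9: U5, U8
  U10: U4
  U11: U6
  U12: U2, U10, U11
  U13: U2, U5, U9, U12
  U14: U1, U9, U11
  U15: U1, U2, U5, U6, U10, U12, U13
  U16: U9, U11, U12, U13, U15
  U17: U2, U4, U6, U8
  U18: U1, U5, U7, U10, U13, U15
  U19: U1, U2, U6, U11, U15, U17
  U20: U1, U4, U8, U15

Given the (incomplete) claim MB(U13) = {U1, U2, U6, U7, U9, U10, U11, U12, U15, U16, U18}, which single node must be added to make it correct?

The Markov blanket of a node is its parents, its children, and the other parents of its children.
U13's parents: U2, U5, U9, U12.
Ch(U13) = {U15, U16, U18}.
For each child, the remaining parents (spouses of U13):
  parents(U15) \ {U13} = {U1, U2, U5, U6, U10, U12}.
  U16 also has parents U9, U11, U12, U15.
  parents(U18) \ {U13} = {U1, U5, U7, U10, U15}.
MB(U13) = {U1, U2, U5, U6, U7, U9, U10, U11, U12, U15, U16, U18}.
Comparing with the claimed set, U5 is missing.

U5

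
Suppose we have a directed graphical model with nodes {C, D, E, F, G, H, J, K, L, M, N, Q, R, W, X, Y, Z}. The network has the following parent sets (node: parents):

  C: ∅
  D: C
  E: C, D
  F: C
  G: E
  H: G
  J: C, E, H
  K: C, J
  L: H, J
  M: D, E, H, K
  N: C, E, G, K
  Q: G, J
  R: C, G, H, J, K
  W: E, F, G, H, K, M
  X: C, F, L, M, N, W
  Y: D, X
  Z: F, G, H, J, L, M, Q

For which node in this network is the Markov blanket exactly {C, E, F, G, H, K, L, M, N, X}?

The target node must have every member of {C, E, F, G, H, K, L, M, N, X} as a parent, child, or co-parent, and no others.
Parents of W: E, F, G, H, K, M; children: X; co-parents: C, F, L, M, N.
These exactly cover the given set, so the node is W.

W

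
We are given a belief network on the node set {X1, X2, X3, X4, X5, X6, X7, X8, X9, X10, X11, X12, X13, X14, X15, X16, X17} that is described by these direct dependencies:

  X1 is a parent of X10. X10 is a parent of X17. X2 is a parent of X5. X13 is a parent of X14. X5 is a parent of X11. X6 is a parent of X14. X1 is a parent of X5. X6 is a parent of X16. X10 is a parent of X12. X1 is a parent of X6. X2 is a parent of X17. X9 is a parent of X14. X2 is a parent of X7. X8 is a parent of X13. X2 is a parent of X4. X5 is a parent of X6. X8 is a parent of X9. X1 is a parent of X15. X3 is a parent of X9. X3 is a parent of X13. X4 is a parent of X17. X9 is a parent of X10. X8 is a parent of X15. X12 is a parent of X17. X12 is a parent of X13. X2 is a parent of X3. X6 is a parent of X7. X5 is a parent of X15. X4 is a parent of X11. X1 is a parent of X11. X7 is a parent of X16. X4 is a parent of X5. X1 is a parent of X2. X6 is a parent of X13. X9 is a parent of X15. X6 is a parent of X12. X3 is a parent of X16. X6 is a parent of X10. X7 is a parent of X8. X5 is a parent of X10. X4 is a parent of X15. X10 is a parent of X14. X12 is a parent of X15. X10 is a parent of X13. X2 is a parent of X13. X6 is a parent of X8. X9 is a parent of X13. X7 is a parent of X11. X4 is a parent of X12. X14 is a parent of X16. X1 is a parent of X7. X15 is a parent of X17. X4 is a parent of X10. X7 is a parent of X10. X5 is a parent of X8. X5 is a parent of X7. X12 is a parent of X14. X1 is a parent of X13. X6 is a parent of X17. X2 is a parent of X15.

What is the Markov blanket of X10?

X10's parents: X1, X4, X5, X6, X7, X9.
X10 has children X12, X13, X14, X17.
Other parents of X10's children:
  X12's other parents are X4, X6.
  parents(X13) \ {X10} = {X1, X2, X3, X6, X8, X9, X12}.
  parents(X14) \ {X10} = {X6, X9, X12, X13}.
  X17 also has parents X2, X4, X6, X12, X15.
MB(X10) = {X1, X2, X3, X4, X5, X6, X7, X8, X9, X12, X13, X14, X15, X17}.

{X1, X2, X3, X4, X5, X6, X7, X8, X9, X12, X13, X14, X15, X17}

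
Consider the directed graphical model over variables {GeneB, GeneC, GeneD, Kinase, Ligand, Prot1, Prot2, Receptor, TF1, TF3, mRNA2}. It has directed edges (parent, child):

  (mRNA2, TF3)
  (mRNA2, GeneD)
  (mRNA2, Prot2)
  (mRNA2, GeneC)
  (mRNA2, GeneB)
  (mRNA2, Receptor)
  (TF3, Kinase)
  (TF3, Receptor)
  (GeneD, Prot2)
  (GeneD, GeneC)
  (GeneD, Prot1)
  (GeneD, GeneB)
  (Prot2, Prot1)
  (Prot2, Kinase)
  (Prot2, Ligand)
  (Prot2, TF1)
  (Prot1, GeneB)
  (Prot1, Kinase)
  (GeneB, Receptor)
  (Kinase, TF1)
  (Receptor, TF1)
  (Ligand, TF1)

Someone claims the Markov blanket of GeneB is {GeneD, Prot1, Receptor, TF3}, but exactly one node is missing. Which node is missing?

By definition, MB(GeneB) is built from GeneB's parents, GeneB's children, and the co-parents of GeneB.
GeneB has parents GeneD, Prot1, mRNA2.
GeneB has child Receptor.
Other parents of GeneB's children:
  Receptor: TF3, mRNA2
MB(GeneB) = {GeneD, Prot1, Receptor, TF3, mRNA2}.
Comparing with the claimed set, mRNA2 is missing.

mRNA2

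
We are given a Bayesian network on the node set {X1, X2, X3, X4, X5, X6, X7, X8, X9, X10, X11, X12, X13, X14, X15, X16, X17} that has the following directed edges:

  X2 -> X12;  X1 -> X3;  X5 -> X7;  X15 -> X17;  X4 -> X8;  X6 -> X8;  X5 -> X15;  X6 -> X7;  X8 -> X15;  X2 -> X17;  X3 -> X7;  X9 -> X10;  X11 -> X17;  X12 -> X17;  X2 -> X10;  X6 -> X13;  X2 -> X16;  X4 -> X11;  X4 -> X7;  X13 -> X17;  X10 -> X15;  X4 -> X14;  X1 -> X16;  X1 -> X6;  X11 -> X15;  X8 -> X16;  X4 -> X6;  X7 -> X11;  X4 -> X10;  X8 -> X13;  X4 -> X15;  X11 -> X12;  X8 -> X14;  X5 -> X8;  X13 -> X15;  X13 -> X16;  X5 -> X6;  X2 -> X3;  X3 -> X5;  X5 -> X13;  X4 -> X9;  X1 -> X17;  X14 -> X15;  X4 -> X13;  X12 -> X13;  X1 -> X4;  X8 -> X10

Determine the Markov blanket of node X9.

By definition, MB(X9) is built from X9's parents, X9's children, and the co-parents of X9.
Parents of X9: X4.
X9's children: X10.
For each child, the remaining parents (spouses of X9):
  parents(X10) \ {X9} = {X2, X4, X8}.
So the Markov blanket of X9 is {X2, X4, X8, X10}.

{X2, X4, X8, X10}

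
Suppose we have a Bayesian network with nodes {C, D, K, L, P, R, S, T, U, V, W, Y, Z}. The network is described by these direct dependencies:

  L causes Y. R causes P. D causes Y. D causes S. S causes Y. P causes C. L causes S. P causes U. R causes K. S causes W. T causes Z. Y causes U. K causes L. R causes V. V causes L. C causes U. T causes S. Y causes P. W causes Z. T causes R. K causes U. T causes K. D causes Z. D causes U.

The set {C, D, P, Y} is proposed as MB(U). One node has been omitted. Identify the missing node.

The Markov blanket of a node is its parents, its children, and the other parents of its children.
U has parents C, D, K, P, Y.
U has no children.
With no children, U has no spouses; the co-parent set is empty.
MB(U) = {C, D, K, P, Y}.
Comparing with the claimed set, K is missing.

K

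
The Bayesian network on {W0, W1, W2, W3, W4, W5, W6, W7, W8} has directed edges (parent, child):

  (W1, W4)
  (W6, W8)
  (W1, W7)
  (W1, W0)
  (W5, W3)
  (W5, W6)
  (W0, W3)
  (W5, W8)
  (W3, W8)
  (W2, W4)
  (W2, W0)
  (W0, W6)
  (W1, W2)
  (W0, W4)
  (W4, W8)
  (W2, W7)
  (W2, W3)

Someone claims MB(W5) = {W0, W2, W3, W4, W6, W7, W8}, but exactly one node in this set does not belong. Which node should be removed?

W7

Parents of W5: none.
W5 has children W3, W6, W8.
Parents of each child, excluding W5:
  parents(W3) \ {W5} = {W0, W2}.
  parents(W6) \ {W5} = {W0}.
  parents(W8) \ {W5} = {W3, W4, W6}.
MB(W5) = {W0, W2, W3, W4, W6, W8}.
W7 is neither a parent, child, nor co-parent of W5, so it does not belong.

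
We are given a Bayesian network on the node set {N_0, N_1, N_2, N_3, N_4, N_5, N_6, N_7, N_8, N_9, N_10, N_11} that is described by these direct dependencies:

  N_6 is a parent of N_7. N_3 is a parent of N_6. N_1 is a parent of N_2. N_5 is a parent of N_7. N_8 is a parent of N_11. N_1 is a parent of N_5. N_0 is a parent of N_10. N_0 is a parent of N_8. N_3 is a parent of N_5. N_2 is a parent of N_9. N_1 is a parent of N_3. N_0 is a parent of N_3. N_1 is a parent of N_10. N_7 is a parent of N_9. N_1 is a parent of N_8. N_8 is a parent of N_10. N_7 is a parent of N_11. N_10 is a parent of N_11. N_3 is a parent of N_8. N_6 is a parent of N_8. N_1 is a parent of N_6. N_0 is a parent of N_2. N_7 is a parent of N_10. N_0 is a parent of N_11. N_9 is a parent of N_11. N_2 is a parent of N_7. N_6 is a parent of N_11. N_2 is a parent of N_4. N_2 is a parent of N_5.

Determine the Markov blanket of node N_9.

The Markov blanket of a node is its parents, its children, and the other parents of its children.
N_9 has child N_11.
N_9 has parents N_2, N_7.
Other parents of N_9's children:
  N_11: N_0, N_6, N_7, N_8, N_10
Union: {N_2, N_7} ∪ {N_11} ∪ {N_0, N_6, N_7, N_8, N_10} = {N_0, N_2, N_6, N_7, N_8, N_10, N_11}.

{N_0, N_2, N_6, N_7, N_8, N_10, N_11}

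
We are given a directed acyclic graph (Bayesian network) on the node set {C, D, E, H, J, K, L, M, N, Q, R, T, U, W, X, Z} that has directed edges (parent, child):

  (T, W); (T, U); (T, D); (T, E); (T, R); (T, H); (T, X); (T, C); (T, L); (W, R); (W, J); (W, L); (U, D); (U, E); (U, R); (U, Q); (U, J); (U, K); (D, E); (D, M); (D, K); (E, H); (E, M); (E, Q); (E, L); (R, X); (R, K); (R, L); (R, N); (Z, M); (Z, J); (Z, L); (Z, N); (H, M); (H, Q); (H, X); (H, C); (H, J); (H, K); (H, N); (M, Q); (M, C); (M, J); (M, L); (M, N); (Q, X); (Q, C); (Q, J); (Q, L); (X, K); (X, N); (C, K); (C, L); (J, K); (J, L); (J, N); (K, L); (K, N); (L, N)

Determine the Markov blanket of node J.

{C, D, E, H, K, L, M, N, Q, R, T, U, W, X, Z}

By definition, MB(J) is built from J's parents, J's children, and the co-parents of J.
Ch(J) = {K, L, N}.
J has parents H, M, Q, U, W, Z.
For each child, the remaining parents (spouses of J):
  K: C, D, H, R, U, X
  L: C, E, K, M, Q, R, T, W, Z
  N: H, K, L, M, R, X, Z
Union: {H, M, Q, U, W, Z} ∪ {K, L, N} ∪ {C, D, E, H, K, L, M, Q, R, T, U, W, X, Z} = {C, D, E, H, K, L, M, N, Q, R, T, U, W, X, Z}.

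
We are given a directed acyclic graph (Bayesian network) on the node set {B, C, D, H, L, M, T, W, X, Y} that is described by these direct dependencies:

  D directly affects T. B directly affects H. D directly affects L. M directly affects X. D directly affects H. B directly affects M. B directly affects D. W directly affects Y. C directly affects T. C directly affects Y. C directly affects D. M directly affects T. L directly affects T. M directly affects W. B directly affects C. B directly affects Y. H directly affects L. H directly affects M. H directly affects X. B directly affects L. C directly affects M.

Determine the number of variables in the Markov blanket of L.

L's parents: B, D, H.
Children of L: T.
Other parents of L's children:
  T: C, D, M
MB(L) = {B, C, D, H, M, T}, which has 6 nodes.

6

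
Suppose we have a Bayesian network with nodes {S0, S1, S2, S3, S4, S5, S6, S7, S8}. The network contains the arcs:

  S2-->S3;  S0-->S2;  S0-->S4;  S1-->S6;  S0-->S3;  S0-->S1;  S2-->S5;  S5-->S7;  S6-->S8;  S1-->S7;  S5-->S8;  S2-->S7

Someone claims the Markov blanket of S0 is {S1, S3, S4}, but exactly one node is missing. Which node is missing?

Recall MB(v) = parents ∪ children ∪ spouses, where spouses are the other parents of v's children.
S0 has no parents.
S0 has children S1, S2, S3, S4.
Co-parents of S0 (other parents of its children):
  S1: —
  S2: —
  S3: S2
  S4: —
MB(S0) = {S1, S2, S3, S4}.
Comparing with the claimed set, S2 is missing.

S2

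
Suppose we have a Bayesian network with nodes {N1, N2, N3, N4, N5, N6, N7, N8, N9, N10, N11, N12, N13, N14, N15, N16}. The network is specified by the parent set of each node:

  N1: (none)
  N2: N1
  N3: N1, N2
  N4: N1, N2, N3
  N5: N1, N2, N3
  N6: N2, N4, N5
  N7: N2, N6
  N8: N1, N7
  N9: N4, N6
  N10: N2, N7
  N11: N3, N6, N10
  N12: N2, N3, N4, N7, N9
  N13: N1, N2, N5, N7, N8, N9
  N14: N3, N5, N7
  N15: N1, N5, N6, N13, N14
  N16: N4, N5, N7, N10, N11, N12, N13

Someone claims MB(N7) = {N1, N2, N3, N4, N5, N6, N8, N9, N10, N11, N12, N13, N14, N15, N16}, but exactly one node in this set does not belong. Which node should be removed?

N7 has children N8, N10, N12, N13, N14, N16.
Pa(N7) = {N2, N6}.
Co-parents of N7 (other parents of its children):
  parents(N8) \ {N7} = {N1}.
  parents(N10) \ {N7} = {N2}.
  N12's other parents are N2, N3, N4, N9.
  parents(N13) \ {N7} = {N1, N2, N5, N8, N9}.
  N14 also has parents N3, N5.
  N16's other parents are N4, N5, N10, N11, N12, N13.
MB(N7) = {N1, N2, N3, N4, N5, N6, N8, N9, N10, N11, N12, N13, N14, N16}.
N15 is neither a parent, child, nor co-parent of N7, so it does not belong.

N15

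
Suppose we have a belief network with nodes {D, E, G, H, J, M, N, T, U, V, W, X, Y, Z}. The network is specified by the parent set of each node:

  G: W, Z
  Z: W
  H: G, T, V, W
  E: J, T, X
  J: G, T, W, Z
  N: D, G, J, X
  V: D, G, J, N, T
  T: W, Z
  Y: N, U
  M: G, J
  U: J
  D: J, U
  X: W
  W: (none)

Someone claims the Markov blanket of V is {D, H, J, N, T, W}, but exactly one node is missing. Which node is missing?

G

Parents of V: D, G, J, N, T.
Children of V: H.
Other parents of V's children:
  parents(H) \ {V} = {G, T, W}.
MB(V) = {D, G, H, J, N, T, W}.
Comparing with the claimed set, G is missing.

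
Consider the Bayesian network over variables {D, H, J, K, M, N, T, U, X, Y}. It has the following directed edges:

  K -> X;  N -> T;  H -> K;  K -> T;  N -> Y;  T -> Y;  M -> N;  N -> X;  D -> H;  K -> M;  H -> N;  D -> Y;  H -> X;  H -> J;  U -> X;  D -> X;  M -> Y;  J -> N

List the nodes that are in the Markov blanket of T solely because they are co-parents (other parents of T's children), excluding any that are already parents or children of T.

Children of T: Y.
  Y also has parents D, M, N.
Excluding nodes already adjacent to T (K, N, Y), the co-parent-only contribution is {D, M}.

{D, M}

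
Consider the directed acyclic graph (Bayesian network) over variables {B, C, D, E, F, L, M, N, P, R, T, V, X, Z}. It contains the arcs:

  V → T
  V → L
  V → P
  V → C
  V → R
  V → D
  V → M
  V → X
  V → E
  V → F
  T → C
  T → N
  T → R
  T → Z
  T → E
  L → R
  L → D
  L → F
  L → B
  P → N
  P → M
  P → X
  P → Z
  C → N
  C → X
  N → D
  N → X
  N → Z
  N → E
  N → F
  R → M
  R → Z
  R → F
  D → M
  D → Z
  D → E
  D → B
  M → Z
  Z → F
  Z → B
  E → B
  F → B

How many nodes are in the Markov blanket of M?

7

Parents of M: D, P, R, V.
Ch(M) = {Z}.
Co-parents of M (other parents of its children):
  Z also has parents D, N, P, R, T.
MB(M) = {D, N, P, R, T, V, Z}, which has 7 nodes.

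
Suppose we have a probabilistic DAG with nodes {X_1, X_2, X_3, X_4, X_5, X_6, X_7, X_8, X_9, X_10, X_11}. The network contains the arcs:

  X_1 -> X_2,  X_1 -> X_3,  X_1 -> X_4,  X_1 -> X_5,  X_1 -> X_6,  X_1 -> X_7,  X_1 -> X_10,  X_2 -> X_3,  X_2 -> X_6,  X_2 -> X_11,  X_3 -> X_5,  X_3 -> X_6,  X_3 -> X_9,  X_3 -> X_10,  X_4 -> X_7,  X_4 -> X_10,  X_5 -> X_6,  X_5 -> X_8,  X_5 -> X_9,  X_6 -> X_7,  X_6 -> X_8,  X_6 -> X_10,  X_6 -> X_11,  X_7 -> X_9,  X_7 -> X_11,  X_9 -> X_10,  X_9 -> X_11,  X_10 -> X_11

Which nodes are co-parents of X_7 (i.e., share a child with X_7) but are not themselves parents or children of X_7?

Children of X_7: X_9, X_11.
  X_9: X_3, X_5
  X_11: X_2, X_6, X_9, X_10
Excluding nodes already adjacent to X_7 (X_1, X_4, X_6, X_9, X_11), the co-parent-only contribution is {X_2, X_3, X_5, X_10}.

{X_2, X_3, X_5, X_10}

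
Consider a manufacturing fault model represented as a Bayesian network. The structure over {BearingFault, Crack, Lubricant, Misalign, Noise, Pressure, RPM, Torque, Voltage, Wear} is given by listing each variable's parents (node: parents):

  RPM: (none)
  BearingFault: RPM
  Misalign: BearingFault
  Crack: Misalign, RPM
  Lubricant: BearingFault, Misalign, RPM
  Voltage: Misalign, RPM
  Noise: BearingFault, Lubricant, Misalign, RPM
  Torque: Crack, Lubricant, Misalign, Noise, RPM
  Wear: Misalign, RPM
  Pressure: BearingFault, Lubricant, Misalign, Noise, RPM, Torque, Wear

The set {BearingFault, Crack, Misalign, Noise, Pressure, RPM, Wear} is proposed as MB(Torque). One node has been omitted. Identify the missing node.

By definition, MB(Torque) is built from Torque's parents, Torque's children, and the co-parents of Torque.
Torque's parents: Crack, Lubricant, Misalign, Noise, RPM.
Children of Torque: Pressure.
Co-parents of Torque (other parents of its children):
  parents(Pressure) \ {Torque} = {BearingFault, Lubricant, Misalign, Noise, RPM, Wear}.
MB(Torque) = {BearingFault, Crack, Lubricant, Misalign, Noise, Pressure, RPM, Wear}.
Comparing with the claimed set, Lubricant is missing.

Lubricant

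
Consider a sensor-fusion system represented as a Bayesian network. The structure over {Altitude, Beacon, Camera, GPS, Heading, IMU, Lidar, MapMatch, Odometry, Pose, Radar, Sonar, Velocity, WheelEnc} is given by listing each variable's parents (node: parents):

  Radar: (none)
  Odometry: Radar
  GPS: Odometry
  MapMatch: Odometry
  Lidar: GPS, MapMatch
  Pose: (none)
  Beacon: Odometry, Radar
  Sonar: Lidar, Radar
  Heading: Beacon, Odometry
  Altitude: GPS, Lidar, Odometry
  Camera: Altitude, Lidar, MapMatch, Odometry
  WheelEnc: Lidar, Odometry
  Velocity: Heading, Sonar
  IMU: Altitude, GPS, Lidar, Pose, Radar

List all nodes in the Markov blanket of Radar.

{Altitude, Beacon, GPS, IMU, Lidar, Odometry, Pose, Sonar}

Recall MB(v) = parents ∪ children ∪ spouses, where spouses are the other parents of v's children.
Radar's children: Beacon, IMU, Odometry, Sonar.
Radar has no parents.
Parents of each child, excluding Radar:
  Odometry: no additional parents.
  Beacon's other parent is Odometry.
  Sonar's other parent is Lidar.
  IMU also has parents Altitude, GPS, Lidar, Pose.
Union: {} ∪ {Beacon, IMU, Odometry, Sonar} ∪ {Altitude, GPS, Lidar, Odometry, Pose} = {Altitude, Beacon, GPS, IMU, Lidar, Odometry, Pose, Sonar}.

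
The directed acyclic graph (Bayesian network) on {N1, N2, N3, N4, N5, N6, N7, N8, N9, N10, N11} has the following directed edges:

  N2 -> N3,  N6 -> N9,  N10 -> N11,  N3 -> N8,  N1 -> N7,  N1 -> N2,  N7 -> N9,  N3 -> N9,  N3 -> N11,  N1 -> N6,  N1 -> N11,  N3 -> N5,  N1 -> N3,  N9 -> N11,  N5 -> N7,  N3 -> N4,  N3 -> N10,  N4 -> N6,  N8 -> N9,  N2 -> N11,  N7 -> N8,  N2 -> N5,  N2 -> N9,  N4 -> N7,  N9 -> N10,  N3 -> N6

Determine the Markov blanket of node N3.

{N1, N2, N4, N5, N6, N7, N8, N9, N10, N11}

Children of N3: N4, N5, N6, N8, N9, N10, N11.
N3 has parents N1, N2.
Parents of each child, excluding N3:
  N4: no additional parents.
  parents(N5) \ {N3} = {N2}.
  N6's other parents are N1, N4.
  N8's other parent is N7.
  parents(N9) \ {N3} = {N2, N6, N7, N8}.
  N10's other parent is N9.
  N11 also has parents N1, N2, N9, N10.
Taking the union gives {N1, N2, N4, N5, N6, N7, N8, N9, N10, N11}.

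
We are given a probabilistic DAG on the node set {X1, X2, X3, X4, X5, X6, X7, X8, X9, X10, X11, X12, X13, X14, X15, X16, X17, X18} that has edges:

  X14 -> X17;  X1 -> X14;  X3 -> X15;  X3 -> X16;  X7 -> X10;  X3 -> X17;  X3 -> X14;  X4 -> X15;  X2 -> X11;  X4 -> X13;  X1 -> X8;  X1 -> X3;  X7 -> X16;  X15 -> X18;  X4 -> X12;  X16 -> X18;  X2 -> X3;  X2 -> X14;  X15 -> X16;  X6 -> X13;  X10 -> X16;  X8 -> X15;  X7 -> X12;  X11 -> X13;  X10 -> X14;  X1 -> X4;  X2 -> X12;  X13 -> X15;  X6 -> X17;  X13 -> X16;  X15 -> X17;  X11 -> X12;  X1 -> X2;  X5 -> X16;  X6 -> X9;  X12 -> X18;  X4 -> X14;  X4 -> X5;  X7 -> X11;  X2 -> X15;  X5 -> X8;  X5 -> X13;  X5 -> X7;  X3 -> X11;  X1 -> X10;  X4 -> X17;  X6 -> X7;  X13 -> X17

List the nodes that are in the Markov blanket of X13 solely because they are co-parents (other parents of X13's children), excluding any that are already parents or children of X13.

Children of X13: X15, X16, X17.
  X15 also has parents X2, X3, X4, X8.
  X16 also has parents X3, X5, X7, X10, X15.
  parents(X17) \ {X13} = {X3, X4, X6, X14, X15}.
Excluding nodes already adjacent to X13 (X4, X5, X6, X11, X15, X16, X17), the co-parent-only contribution is {X2, X3, X7, X8, X10, X14}.

{X2, X3, X7, X8, X10, X14}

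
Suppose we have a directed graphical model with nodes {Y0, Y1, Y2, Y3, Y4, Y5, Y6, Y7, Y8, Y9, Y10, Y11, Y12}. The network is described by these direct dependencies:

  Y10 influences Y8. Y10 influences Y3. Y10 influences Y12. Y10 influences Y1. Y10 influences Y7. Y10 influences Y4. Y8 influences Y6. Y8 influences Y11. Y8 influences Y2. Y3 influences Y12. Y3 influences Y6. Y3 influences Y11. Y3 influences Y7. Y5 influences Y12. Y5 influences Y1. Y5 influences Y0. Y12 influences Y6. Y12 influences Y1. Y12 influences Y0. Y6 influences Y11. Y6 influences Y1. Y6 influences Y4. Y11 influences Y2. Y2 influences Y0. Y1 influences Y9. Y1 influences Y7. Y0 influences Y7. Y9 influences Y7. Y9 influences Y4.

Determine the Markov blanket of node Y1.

The Markov blanket of a node is its parents, its children, and the other parents of its children.
Pa(Y1) = {Y5, Y6, Y10, Y12}.
Y1 has children Y7, Y9.
Parents of each child, excluding Y1:
  Y9: —
  Y7: Y0, Y3, Y9, Y10
Taking the union gives {Y0, Y3, Y5, Y6, Y7, Y9, Y10, Y12}.

{Y0, Y3, Y5, Y6, Y7, Y9, Y10, Y12}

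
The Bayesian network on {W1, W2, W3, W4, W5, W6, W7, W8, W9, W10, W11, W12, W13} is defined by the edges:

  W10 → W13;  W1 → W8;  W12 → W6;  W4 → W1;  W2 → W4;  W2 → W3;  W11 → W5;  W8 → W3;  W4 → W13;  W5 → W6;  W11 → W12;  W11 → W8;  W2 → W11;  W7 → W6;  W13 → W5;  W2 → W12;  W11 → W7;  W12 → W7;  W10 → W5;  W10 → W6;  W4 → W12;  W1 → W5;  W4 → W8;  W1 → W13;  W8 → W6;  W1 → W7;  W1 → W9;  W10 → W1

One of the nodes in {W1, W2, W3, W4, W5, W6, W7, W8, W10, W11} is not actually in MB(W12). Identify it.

W3

Parents of W12: W2, W4, W11.
Ch(W12) = {W6, W7}.
For each child, the remaining parents (spouses of W12):
  parents(W7) \ {W12} = {W1, W11}.
  W6's other parents are W5, W7, W8, W10.
MB(W12) = {W1, W2, W4, W5, W6, W7, W8, W10, W11}.
W3 is neither a parent, child, nor co-parent of W12, so it does not belong.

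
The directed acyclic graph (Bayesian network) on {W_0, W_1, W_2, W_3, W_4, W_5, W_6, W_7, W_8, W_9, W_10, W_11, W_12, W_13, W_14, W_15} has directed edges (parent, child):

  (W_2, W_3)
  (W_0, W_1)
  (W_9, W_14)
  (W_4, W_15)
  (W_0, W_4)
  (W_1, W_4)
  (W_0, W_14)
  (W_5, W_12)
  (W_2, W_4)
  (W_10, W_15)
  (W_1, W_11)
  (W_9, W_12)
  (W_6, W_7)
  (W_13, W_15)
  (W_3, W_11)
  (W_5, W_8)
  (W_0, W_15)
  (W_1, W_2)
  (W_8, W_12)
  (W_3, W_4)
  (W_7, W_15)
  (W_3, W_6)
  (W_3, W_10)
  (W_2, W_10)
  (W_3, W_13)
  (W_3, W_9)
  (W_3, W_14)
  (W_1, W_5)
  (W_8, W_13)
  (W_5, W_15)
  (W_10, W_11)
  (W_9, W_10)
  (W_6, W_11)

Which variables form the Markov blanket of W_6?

W_6 has parent W_3.
Ch(W_6) = {W_7, W_11}.
For each child, the remaining parents (spouses of W_6):
  W_7 has no other parent.
  parents(W_11) \ {W_6} = {W_1, W_3, W_10}.
MB(W_6) = {W_1, W_3, W_7, W_10, W_11}.

{W_1, W_3, W_7, W_10, W_11}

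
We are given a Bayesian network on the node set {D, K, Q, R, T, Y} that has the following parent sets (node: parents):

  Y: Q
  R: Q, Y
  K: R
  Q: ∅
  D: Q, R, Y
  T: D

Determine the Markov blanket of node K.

{R}

Parents of K: R.
K's children: none.
With no children, K has no spouses; the co-parent set is empty.
Taking the union gives {R}.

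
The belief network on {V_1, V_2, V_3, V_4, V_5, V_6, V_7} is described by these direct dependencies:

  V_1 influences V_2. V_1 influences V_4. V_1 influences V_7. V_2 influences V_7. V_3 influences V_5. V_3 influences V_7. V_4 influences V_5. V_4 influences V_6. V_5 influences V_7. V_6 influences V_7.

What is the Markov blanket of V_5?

{V_1, V_2, V_3, V_4, V_6, V_7}

The Markov blanket of a node is its parents, its children, and the other parents of its children.
V_5 has parents V_3, V_4.
V_5's children: V_7.
For each child, the remaining parents (spouses of V_5):
  parents(V_7) \ {V_5} = {V_1, V_2, V_3, V_6}.
So the Markov blanket of V_5 is {V_1, V_2, V_3, V_4, V_6, V_7}.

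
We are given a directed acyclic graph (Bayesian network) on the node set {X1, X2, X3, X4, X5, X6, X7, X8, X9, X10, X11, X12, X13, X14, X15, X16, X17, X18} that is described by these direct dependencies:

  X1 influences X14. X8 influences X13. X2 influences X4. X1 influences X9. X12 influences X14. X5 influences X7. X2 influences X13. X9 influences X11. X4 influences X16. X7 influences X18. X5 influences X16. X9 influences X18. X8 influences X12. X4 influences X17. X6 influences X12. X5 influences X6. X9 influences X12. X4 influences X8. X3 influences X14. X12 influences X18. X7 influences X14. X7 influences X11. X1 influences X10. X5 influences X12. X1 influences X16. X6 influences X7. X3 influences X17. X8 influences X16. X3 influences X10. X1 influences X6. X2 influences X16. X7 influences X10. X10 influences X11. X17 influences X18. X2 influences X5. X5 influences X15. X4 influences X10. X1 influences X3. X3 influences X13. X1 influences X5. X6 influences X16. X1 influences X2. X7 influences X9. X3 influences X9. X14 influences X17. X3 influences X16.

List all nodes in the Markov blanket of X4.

{X1, X2, X3, X5, X6, X7, X8, X10, X14, X16, X17}

X4's parents: X2.
Ch(X4) = {X8, X10, X16, X17}.
For each child, the remaining parents (spouses of X4):
  X8: no additional parents.
  X10's other parents are X1, X3, X7.
  X16 also has parents X1, X2, X3, X5, X6, X8.
  X17's other parents are X3, X14.
Union: {X2} ∪ {X8, X10, X16, X17} ∪ {X1, X2, X3, X5, X6, X7, X8, X14} = {X1, X2, X3, X5, X6, X7, X8, X10, X14, X16, X17}.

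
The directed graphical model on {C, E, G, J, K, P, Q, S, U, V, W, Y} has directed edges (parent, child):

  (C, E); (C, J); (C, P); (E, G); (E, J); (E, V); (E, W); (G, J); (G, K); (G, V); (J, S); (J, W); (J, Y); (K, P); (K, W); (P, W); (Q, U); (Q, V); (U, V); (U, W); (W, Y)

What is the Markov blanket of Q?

{E, G, U, V}

Parents of Q: none.
Q has children U, V.
For each child, the remaining parents (spouses of Q):
  U: no additional parents.
  V's other parents are E, G, U.
Taking the union gives {E, G, U, V}.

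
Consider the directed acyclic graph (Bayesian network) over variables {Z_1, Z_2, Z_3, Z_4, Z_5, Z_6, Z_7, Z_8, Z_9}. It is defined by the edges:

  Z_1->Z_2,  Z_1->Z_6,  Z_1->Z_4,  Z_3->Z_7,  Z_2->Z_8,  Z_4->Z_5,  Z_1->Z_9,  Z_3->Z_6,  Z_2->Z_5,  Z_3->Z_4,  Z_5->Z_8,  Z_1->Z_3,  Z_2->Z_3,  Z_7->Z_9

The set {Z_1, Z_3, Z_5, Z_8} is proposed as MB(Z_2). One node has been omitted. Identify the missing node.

Recall MB(v) = parents ∪ children ∪ spouses, where spouses are the other parents of v's children.
Z_2's parents: Z_1.
Z_2's children: Z_3, Z_5, Z_8.
Co-parents of Z_2 (other parents of its children):
  Z_3: Z_1
  Z_5: Z_4
  Z_8: Z_5
MB(Z_2) = {Z_1, Z_3, Z_4, Z_5, Z_8}.
Comparing with the claimed set, Z_4 is missing.

Z_4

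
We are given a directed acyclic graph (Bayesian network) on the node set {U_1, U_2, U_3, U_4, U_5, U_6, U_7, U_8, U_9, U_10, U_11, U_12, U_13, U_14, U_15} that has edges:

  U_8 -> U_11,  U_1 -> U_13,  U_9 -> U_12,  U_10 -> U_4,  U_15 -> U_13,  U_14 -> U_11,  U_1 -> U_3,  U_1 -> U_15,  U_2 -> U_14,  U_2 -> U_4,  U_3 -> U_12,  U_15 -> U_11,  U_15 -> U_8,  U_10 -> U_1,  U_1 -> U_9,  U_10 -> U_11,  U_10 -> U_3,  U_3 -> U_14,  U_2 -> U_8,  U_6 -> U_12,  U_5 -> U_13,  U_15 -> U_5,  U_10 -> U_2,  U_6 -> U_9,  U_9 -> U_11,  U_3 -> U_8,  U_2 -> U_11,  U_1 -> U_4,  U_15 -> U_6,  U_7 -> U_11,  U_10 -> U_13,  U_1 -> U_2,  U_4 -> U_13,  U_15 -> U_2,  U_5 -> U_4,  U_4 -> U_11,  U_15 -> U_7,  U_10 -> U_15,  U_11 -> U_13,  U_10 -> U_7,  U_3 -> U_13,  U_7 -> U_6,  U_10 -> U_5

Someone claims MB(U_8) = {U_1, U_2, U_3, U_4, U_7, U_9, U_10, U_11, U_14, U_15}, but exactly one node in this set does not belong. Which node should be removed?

Recall MB(v) = parents ∪ children ∪ spouses, where spouses are the other parents of v's children.
Ch(U_8) = {U_11}.
Parents of U_8: U_2, U_3, U_15.
For each child, the remaining parents (spouses of U_8):
  U_11: U_2, U_4, U_7, U_9, U_10, U_14, U_15
MB(U_8) = {U_2, U_3, U_4, U_7, U_9, U_10, U_11, U_14, U_15}.
U_1 is neither a parent, child, nor co-parent of U_8, so it does not belong.

U_1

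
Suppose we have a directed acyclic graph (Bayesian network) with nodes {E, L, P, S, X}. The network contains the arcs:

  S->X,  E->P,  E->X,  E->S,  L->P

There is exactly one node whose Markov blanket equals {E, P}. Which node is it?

L

The target node must have every member of {E, P} as a parent, child, or co-parent, and no others.
Parents of L: none; children: P; co-parents: E.
These exactly cover the given set, so the node is L.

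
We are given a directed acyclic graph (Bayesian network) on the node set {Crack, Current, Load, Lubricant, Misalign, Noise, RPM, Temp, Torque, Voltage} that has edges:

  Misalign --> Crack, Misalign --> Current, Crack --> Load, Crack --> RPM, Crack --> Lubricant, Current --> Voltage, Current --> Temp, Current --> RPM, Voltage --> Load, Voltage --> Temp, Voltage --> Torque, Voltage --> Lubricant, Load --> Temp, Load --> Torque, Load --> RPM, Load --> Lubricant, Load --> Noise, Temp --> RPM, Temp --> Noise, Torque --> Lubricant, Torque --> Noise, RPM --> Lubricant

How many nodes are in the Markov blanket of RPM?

7

By definition, MB(RPM) is built from RPM's parents, RPM's children, and the co-parents of RPM.
RPM's parents: Crack, Current, Load, Temp.
Children of RPM: Lubricant.
Parents of each child, excluding RPM:
  Lubricant: Crack, Load, Torque, Voltage
MB(RPM) = {Crack, Current, Load, Lubricant, Temp, Torque, Voltage}, which has 7 nodes.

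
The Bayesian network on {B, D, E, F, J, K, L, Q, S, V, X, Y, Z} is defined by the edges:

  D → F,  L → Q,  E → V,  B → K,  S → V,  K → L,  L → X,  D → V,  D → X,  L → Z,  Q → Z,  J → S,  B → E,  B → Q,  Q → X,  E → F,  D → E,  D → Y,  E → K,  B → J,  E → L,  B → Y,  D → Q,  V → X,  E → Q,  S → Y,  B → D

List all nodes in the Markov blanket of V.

V has parents D, E, S.
Children of V: X.
Co-parents of V (other parents of its children):
  X: D, L, Q
So the Markov blanket of V is {D, E, L, Q, S, X}.

{D, E, L, Q, S, X}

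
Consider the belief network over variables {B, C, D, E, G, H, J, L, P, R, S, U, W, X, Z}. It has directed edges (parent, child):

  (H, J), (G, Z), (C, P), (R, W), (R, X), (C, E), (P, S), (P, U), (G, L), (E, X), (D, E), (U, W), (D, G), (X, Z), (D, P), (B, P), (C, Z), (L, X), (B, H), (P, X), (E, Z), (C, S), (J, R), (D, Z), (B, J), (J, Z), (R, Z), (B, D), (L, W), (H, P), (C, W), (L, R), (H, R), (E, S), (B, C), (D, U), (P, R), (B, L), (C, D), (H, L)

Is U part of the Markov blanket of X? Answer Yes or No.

No

Pa(X) = {E, L, P, R}.
Ch(X) = {Z}.
For each child, the remaining parents (spouses of X):
  Z: C, D, E, G, J, R
MB(X) = {C, D, E, G, J, L, P, R, Z}; U is not in this set.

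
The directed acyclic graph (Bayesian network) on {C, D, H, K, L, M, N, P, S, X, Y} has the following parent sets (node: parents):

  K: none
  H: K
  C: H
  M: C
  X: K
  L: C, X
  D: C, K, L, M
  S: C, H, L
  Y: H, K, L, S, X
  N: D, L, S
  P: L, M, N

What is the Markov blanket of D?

By definition, MB(D) is built from D's parents, D's children, and the co-parents of D.
Ch(D) = {N}.
Pa(D) = {C, K, L, M}.
For each child, the remaining parents (spouses of D):
  parents(N) \ {D} = {L, S}.
So the Markov blanket of D is {C, K, L, M, N, S}.

{C, K, L, M, N, S}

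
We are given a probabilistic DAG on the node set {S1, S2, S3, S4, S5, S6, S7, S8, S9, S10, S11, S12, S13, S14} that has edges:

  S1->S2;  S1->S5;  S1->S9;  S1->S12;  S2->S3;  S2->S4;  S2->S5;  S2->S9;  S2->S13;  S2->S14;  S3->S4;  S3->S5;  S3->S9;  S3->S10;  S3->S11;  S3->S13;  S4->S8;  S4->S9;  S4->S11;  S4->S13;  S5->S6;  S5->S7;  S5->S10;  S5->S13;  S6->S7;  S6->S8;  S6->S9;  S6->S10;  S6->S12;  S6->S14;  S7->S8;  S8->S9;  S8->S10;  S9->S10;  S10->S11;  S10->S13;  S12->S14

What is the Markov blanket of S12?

{S1, S2, S6, S14}

By definition, MB(S12) is built from S12's parents, S12's children, and the co-parents of S12.
S12 has parents S1, S6.
S12 has child S14.
Parents of each child, excluding S12:
  S14: S2, S6
MB(S12) = {S1, S2, S6, S14}.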